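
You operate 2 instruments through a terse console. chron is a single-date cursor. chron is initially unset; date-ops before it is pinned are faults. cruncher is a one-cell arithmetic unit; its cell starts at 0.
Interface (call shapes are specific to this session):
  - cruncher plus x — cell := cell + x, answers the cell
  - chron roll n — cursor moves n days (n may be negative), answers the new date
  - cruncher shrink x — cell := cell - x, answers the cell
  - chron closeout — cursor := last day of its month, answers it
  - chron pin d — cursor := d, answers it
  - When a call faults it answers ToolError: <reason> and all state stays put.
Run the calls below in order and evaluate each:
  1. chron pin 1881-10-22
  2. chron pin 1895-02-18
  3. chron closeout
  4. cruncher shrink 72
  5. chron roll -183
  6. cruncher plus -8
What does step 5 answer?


[in] chron pin d: 1881-10-22
:: 1881-10-22
[in] chron pin d: 1895-02-18
:: 1895-02-18
[in] chron closeout
:: 1895-02-28
[in] cruncher shrink x: 72
:: -72
[in] chron roll n: -183
:: 1894-08-29
[in] cruncher plus x: -8
:: -80

Answer: 1894-08-29


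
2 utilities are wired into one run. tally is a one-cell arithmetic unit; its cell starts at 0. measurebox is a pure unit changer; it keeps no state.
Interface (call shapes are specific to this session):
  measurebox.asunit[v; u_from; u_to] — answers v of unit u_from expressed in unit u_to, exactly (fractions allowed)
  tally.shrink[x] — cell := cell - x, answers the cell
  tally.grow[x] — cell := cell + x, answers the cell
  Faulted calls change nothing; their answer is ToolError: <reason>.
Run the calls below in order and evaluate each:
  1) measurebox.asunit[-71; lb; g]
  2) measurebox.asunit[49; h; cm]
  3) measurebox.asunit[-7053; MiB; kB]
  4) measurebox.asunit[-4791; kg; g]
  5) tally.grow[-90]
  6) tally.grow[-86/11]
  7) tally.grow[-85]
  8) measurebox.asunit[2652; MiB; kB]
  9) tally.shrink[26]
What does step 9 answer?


Using measurebox.asunit using -71, lb, g, yielding -3220505827/100000.
Using measurebox.asunit using 49, h, cm, which returns ToolError: incompatible units.
Next I call measurebox.asunit using -7053, MiB, kB, — result: -924450816/125.
I invoke measurebox.asunit using -4791, kg, g, and see -4791000.
Then tally.grow using -90, giving -90.
Calling tally.grow using -86/11, and get -1076/11.
Invoking tally.grow using -85, and get -2011/11.
I call measurebox.asunit using 2652, MiB, kB, yielding 347602944/125.
Invoking tally.shrink using 26, → -2297/11.

Answer: -2297/11


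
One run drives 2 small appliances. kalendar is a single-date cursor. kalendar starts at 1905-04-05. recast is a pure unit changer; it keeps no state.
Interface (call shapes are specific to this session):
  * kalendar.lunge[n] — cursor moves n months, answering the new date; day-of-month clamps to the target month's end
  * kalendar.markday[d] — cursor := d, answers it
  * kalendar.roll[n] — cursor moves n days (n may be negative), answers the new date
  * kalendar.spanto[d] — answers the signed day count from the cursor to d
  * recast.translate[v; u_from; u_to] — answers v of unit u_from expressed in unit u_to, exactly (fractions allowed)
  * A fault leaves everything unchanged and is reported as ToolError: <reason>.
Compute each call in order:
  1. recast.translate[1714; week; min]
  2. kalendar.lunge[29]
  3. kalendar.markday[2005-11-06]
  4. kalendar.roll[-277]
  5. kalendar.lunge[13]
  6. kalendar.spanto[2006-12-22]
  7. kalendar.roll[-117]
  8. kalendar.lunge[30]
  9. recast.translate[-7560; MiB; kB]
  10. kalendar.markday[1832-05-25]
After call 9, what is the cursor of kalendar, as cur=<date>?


Answer: cur=2008-05-05

Derivation:
>>> translate v='1714' u_from='week' u_to='min'
  17277120
>>> lunge n='29'
  1907-09-05
>>> markday d='2005-11-06'
  2005-11-06
>>> roll n='-277'
  2005-02-02
>>> lunge n='13'
  2006-03-02
>>> spanto d='2006-12-22'
  295
>>> roll n='-117'
  2005-11-05
>>> lunge n='30'
  2008-05-05
>>> translate v='-7560' u_from='MiB' u_to='kB'
  -198180864/25
>>> markday d='1832-05-25'
  1832-05-25


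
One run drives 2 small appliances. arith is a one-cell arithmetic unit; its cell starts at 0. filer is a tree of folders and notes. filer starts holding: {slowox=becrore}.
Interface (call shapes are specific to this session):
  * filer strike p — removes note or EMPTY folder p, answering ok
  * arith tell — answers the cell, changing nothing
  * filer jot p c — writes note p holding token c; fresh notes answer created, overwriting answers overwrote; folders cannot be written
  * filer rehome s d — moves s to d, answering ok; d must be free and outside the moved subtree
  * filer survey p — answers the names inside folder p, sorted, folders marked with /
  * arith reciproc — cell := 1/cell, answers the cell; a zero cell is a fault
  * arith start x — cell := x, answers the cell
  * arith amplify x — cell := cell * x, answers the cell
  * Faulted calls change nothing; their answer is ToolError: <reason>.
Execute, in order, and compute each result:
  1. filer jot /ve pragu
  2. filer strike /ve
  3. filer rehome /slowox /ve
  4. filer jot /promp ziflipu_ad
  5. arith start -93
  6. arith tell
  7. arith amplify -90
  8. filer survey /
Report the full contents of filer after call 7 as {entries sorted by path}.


Answer: {promp=ziflipu_ad, ve=becrore}

Derivation:
Now I run filer jot(/ve, pragu), yielding created.
Then filer strike(/ve), and get ok.
Invoking filer rehome(/slowox, /ve), and observe ok.
I use filer jot(/promp, ziflipu_ad), — result: created.
Then arith start(-93), and get -93.
Next I call arith tell(), and observe -93.
Invoking arith amplify(-90), which returns 8370.
I try filer survey(/), and observe [promp, ve].


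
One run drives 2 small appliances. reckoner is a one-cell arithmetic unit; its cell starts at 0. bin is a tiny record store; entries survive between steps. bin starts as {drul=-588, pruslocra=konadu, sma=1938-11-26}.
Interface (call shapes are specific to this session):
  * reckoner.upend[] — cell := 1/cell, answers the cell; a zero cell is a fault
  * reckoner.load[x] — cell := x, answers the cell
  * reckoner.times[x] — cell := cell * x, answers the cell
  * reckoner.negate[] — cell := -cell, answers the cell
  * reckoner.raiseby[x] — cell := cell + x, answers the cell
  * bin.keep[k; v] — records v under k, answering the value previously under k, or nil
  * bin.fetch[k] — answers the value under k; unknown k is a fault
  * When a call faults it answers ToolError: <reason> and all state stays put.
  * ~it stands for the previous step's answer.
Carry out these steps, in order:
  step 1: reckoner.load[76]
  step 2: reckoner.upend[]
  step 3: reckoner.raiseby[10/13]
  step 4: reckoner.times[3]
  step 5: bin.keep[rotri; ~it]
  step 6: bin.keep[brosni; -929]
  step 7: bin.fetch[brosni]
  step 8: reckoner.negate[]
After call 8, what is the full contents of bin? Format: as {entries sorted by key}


Answer: {brosni=-929, drul=-588, pruslocra=konadu, rotri=2319/988, sma=1938-11-26}

Derivation:
-> reckoner.load(76)
<- 76
-> reckoner.upend()
<- 1/76
-> reckoner.raiseby(10/13)
<- 773/988
-> reckoner.times(3)
<- 2319/988
-> bin.keep(rotri, ~it)
<- nil
-> bin.keep(brosni, -929)
<- nil
-> bin.fetch(brosni)
<- -929
-> reckoner.negate()
<- -2319/988


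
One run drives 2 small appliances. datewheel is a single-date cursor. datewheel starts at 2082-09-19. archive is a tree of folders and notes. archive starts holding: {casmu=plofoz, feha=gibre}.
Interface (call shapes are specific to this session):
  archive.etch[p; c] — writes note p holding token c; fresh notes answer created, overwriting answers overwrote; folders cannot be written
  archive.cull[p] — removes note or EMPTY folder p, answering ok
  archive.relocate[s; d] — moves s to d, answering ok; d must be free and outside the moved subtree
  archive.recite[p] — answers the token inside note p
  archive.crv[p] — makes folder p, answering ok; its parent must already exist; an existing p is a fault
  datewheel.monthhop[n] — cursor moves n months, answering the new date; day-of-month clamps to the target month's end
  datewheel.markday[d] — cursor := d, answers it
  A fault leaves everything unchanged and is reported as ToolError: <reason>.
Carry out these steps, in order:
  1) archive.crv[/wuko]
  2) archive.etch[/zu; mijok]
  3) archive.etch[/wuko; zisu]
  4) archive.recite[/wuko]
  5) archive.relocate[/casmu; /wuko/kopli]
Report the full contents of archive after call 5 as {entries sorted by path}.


Answer: {feha=gibre, wuko/, wuko/kopli=plofoz, zu=mijok}

Derivation:
Do: crv[/wuko]
See: ok
Do: etch[/zu; mijok]
See: created
Do: etch[/wuko; zisu]
See: ToolError: is a directory
Do: recite[/wuko]
See: ToolError: is a directory
Do: relocate[/casmu; /wuko/kopli]
See: ok


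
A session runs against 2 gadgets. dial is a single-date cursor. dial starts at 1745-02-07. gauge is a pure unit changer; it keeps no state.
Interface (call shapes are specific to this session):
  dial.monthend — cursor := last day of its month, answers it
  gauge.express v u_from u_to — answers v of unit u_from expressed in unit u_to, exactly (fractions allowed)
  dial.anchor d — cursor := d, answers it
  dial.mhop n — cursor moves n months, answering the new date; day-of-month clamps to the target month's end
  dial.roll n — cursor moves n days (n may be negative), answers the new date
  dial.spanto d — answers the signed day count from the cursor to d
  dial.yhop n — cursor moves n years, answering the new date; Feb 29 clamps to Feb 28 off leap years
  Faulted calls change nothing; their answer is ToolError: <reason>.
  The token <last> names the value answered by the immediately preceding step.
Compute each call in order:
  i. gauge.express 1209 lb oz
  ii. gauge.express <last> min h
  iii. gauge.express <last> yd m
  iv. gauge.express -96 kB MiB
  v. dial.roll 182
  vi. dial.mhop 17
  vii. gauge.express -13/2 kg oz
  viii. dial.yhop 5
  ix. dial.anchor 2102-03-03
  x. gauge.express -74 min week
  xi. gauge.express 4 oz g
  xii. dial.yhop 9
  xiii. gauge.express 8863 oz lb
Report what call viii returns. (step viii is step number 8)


Answer: 1752-01-08

Derivation:
→ express(1209, lb, oz)
← 19344
→ express(<last>, min, h)
← 1612/5
→ express(<last>, yd, m)
← 921258/3125
→ express(-96, kB, MiB)
← -375/4096
→ roll(182)
← 1745-08-08
→ mhop(17)
← 1747-01-08
→ express(-13/2, kg, oz)
← -10400000000/45359237
→ yhop(5)
← 1752-01-08
→ anchor(2102-03-03)
← 2102-03-03
→ express(-74, min, week)
← -37/5040
→ express(4, oz, g)
← 45359237/400000
→ yhop(9)
← 2111-03-03
→ express(8863, oz, lb)
← 8863/16


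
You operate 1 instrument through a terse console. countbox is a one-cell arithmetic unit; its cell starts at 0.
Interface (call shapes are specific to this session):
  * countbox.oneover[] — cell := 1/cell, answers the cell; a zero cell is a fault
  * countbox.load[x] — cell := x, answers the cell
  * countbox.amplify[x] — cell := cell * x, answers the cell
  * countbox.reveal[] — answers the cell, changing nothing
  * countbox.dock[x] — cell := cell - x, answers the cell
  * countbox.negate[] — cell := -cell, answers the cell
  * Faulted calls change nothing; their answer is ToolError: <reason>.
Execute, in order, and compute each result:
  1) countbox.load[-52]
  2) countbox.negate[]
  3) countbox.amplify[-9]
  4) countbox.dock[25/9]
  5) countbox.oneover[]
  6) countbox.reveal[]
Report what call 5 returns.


% load x: -52
  -52
% negate
  52
% amplify x: -9
  -468
% dock x: 25/9
  -4237/9
% oneover
  -9/4237
% reveal
  -9/4237

Answer: -9/4237


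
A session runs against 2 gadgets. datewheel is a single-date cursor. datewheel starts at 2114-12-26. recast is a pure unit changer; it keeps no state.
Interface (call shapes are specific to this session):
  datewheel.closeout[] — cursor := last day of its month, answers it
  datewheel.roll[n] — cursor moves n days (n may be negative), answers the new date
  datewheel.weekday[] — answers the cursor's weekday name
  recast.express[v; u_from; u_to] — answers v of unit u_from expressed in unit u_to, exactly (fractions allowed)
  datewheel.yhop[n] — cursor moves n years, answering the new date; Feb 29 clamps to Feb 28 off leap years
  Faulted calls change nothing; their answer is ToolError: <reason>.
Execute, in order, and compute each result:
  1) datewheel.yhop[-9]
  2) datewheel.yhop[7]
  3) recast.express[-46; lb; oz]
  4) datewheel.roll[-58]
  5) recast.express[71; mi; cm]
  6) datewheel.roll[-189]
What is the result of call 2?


Answer: 2112-12-26

Derivation:
>> yhop(n→-9)
<< 2105-12-26
>> yhop(n→7)
<< 2112-12-26
>> express(v→-46, u_from→lb, u_to→oz)
<< -736
>> roll(n→-58)
<< 2112-10-29
>> express(v→71, u_from→mi, u_to→cm)
<< 57131712/5
>> roll(n→-189)
<< 2112-04-23


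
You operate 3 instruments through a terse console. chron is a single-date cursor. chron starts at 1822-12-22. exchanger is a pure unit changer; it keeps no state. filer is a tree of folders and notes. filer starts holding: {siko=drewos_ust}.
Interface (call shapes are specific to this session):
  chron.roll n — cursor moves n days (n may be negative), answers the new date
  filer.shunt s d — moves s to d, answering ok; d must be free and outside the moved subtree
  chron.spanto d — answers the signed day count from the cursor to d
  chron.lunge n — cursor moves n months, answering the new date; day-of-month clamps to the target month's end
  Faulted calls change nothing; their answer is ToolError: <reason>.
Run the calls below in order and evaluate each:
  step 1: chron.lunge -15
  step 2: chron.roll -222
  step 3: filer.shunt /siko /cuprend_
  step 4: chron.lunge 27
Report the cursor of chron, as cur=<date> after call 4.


Answer: cur=1823-05-12

Derivation:
>>> chron.lunge n=-15
:: 1821-09-22
>>> chron.roll n=-222
:: 1821-02-12
>>> filer.shunt s=/siko d=/cuprend_
:: ok
>>> chron.lunge n=27
:: 1823-05-12


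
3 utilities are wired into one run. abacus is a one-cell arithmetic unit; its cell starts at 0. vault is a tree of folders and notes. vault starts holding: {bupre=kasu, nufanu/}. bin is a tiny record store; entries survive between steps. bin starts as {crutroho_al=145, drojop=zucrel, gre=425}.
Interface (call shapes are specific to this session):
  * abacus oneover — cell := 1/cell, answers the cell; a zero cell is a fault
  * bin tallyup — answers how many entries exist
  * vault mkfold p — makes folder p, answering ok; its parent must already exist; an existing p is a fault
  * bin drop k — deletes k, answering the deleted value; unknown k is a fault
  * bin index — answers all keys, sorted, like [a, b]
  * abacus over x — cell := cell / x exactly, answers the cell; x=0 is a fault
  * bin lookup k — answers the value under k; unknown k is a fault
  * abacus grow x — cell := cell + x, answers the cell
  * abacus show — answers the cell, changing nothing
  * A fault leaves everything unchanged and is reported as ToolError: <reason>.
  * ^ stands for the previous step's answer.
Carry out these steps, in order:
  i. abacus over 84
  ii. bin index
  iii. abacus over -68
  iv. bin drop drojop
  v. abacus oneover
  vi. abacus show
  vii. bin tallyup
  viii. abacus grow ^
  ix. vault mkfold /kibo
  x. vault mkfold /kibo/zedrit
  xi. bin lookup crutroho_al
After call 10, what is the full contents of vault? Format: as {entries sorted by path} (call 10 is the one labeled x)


Answer: {bupre=kasu, kibo/, kibo/zedrit/, nufanu/}

Derivation:
! abacus over(84) => 0
! bin index() => [crutroho_al, drojop, gre]
! abacus over(-68) => 0
! bin drop(drojop) => zucrel
! abacus oneover() => ToolError: reciprocal of zero
! abacus show() => 0
! bin tallyup() => 2
! abacus grow(^) => 2
! vault mkfold(/kibo) => ok
! vault mkfold(/kibo/zedrit) => ok
! bin lookup(crutroho_al) => 145


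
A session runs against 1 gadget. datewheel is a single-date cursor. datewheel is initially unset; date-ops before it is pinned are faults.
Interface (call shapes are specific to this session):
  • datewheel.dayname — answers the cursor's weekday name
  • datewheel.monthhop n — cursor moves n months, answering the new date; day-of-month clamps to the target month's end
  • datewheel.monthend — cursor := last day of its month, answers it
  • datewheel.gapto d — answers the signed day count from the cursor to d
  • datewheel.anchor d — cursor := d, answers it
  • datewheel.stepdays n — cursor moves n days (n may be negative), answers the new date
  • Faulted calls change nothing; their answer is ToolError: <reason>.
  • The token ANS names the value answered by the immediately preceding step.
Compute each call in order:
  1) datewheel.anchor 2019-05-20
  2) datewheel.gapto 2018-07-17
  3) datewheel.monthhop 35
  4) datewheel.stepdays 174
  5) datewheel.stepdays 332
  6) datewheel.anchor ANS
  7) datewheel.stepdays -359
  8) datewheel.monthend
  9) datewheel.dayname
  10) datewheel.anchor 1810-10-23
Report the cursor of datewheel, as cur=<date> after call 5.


Answer: cur=2023-09-08

Derivation:
CALL datewheel.anchor[d='2019-05-20']
RET  2019-05-20
CALL datewheel.gapto[d='2018-07-17']
RET  -307
CALL datewheel.monthhop[n='35']
RET  2022-04-20
CALL datewheel.stepdays[n='174']
RET  2022-10-11
CALL datewheel.stepdays[n='332']
RET  2023-09-08
CALL datewheel.anchor[d='ANS']
RET  2023-09-08
CALL datewheel.stepdays[n='-359']
RET  2022-09-14
CALL datewheel.monthend[]
RET  2022-09-30
CALL datewheel.dayname[]
RET  Friday
CALL datewheel.anchor[d='1810-10-23']
RET  1810-10-23


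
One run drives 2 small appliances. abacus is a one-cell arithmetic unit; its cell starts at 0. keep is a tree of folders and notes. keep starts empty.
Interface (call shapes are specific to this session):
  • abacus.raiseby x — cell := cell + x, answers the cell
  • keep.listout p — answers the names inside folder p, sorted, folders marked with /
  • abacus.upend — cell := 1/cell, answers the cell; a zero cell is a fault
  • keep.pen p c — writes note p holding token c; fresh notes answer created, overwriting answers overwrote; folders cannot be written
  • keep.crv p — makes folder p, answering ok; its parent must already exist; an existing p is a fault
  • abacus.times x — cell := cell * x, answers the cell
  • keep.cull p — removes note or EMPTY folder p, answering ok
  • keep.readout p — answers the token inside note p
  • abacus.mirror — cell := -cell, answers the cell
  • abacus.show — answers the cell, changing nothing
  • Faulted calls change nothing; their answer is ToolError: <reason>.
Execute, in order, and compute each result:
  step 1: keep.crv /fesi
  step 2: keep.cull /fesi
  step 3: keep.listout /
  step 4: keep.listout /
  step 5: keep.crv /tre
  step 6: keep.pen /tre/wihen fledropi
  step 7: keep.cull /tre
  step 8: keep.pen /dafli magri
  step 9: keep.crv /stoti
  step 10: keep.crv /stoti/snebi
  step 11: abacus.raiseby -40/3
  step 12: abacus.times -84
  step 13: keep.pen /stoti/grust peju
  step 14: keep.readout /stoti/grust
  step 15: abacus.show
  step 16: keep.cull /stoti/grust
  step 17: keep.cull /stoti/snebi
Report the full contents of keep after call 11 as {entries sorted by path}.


Answer: {dafli=magri, stoti/, stoti/snebi/, tre/, tre/wihen=fledropi}

Derivation:
# crv(p='/fesi') ~> ok
# cull(p='/fesi') ~> ok
# listout(p='/') ~> []
# listout(p='/') ~> []
# crv(p='/tre') ~> ok
# pen(p='/tre/wihen', c='fledropi') ~> created
# cull(p='/tre') ~> ToolError: not empty
# pen(p='/dafli', c='magri') ~> created
# crv(p='/stoti') ~> ok
# crv(p='/stoti/snebi') ~> ok
# raiseby(x='-40/3') ~> -40/3
# times(x='-84') ~> 1120
# pen(p='/stoti/grust', c='peju') ~> created
# readout(p='/stoti/grust') ~> peju
# show() ~> 1120
# cull(p='/stoti/grust') ~> ok
# cull(p='/stoti/snebi') ~> ok


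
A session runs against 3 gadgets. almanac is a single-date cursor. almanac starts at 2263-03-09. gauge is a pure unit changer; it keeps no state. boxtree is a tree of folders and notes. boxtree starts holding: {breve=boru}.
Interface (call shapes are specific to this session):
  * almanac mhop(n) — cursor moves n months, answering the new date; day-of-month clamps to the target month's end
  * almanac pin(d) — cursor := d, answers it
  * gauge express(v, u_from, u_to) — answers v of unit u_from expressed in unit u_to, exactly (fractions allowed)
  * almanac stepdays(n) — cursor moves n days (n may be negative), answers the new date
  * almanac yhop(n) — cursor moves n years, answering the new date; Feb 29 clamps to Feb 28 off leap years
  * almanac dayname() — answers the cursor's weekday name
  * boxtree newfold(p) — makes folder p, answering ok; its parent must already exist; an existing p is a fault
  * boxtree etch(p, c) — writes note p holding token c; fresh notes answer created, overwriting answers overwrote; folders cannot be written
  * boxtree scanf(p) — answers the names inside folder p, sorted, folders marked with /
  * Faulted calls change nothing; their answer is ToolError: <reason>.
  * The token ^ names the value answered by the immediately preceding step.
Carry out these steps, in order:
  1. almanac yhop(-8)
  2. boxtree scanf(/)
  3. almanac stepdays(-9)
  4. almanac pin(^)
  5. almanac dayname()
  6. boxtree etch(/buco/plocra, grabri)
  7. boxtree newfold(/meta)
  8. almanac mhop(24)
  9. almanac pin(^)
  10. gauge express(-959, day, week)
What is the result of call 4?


>>> almanac yhop n: -8
[out] 2255-03-09
>>> boxtree scanf p: /
[out] [breve]
>>> almanac stepdays n: -9
[out] 2255-02-28
>>> almanac pin d: ^
[out] 2255-02-28
>>> almanac dayname
[out] Wednesday
>>> boxtree etch p: /buco/plocra c: grabri
[out] ToolError: no parent
>>> boxtree newfold p: /meta
[out] ok
>>> almanac mhop n: 24
[out] 2257-02-28
>>> almanac pin d: ^
[out] 2257-02-28
>>> gauge express v: -959 u_from: day u_to: week
[out] -137

Answer: 2255-02-28


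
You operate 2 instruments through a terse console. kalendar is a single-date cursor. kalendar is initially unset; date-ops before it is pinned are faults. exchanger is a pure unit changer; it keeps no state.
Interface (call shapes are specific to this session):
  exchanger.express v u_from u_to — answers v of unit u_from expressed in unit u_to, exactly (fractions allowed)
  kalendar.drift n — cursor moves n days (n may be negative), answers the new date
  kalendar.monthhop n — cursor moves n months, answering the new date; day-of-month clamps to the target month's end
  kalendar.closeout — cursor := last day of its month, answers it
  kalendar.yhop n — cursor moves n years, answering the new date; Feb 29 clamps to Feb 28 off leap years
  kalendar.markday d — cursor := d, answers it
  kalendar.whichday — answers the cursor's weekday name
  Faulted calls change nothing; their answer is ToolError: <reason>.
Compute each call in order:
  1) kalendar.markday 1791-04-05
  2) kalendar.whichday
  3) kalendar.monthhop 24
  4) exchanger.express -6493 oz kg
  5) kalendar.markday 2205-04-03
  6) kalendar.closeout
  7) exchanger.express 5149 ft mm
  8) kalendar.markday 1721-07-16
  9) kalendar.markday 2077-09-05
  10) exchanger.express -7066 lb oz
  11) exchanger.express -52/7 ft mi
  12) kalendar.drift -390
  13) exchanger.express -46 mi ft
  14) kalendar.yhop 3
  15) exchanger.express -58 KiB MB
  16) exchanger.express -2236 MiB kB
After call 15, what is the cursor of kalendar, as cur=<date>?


Next I call markday(d=1791-04-05), giving 1791-04-05.
Next I call whichday: Tuesday.
I invoke monthhop(n=24), yielding 1793-04-05.
I call express(v=-6493, u_from=oz, u_to=kg), giving -294517525841/1600000000.
Invoking markday(d=2205-04-03), which returns 2205-04-03.
Next I call closeout(), → 2205-04-30.
Invoking express(v=5149, u_from=ft, u_to=mm), → 7847076/5.
I call markday(d=1721-07-16), yielding 1721-07-16.
Invoking markday(d=2077-09-05), → 2077-09-05.
Calling express(v=-7066, u_from=lb, u_to=oz), and observe -113056.
Invoking express(v=-52/7, u_from=ft, u_to=mi), which returns -13/9240.
I use drift(n=-390): 2076-08-11.
I call express(v=-46, u_from=mi, u_to=ft): -242880.
Now I run yhop(n=3), and observe 2079-08-11.
Now I run express(v=-58, u_from=KiB, u_to=MB), and get -928/15625.
Then express(v=-2236, u_from=MiB, u_to=kB), and observe -293076992/125.

Answer: cur=2079-08-11


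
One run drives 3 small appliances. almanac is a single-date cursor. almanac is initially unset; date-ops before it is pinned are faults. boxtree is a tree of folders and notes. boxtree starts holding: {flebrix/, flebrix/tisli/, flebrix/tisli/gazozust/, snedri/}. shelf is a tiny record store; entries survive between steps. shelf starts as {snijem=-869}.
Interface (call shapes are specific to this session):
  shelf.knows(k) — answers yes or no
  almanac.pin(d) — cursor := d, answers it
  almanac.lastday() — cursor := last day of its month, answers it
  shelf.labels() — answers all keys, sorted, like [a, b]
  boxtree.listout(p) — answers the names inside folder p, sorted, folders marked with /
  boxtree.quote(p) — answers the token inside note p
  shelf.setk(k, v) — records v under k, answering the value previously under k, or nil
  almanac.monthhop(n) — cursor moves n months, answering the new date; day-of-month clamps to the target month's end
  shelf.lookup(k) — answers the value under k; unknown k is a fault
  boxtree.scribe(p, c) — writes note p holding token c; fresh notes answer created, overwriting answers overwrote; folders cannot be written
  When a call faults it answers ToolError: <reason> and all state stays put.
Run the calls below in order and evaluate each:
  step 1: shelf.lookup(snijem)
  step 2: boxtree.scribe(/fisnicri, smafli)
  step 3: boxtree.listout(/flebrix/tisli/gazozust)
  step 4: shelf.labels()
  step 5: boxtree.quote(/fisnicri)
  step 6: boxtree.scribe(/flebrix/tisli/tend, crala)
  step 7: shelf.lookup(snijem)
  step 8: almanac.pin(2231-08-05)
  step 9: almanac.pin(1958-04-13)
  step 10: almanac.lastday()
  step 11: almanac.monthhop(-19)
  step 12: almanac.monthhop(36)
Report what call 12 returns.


Answer: 1959-09-30

Derivation:
% shelf.lookup(snijem) ~> -869
% boxtree.scribe(/fisnicri, smafli) ~> created
% boxtree.listout(/flebrix/tisli/gazozust) ~> []
% shelf.labels() ~> [snijem]
% boxtree.quote(/fisnicri) ~> smafli
% boxtree.scribe(/flebrix/tisli/tend, crala) ~> created
% shelf.lookup(snijem) ~> -869
% almanac.pin(2231-08-05) ~> 2231-08-05
% almanac.pin(1958-04-13) ~> 1958-04-13
% almanac.lastday() ~> 1958-04-30
% almanac.monthhop(-19) ~> 1956-09-30
% almanac.monthhop(36) ~> 1959-09-30


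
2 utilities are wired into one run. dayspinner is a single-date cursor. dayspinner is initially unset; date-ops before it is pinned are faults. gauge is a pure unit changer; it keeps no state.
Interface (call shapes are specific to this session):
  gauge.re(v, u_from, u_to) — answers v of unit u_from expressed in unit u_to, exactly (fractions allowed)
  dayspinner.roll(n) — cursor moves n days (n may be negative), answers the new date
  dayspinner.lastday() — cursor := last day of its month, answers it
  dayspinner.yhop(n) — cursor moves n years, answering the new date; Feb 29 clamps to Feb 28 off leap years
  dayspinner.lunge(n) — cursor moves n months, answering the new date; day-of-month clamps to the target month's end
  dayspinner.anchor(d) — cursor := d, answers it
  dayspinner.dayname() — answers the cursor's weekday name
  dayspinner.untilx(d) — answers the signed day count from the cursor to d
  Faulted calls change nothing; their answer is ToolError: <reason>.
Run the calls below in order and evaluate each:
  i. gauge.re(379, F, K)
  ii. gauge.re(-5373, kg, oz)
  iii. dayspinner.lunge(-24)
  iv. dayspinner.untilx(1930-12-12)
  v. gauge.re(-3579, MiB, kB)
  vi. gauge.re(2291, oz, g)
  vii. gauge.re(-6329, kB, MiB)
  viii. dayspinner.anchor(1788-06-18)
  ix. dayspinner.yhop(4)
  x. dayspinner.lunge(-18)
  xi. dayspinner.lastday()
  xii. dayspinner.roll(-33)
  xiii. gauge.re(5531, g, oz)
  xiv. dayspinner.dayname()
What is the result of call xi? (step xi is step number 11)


Do: gauge.re[v=379; u_from=F; u_to=K]
See: 83867/180
Do: gauge.re[v=-5373; u_from=kg; u_to=oz]
See: -8596800000000/45359237
Do: dayspinner.lunge[n=-24]
See: ToolError: no date set
Do: dayspinner.untilx[d=1930-12-12]
See: ToolError: no date set
Do: gauge.re[v=-3579; u_from=MiB; u_to=kB]
See: -469106688/125
Do: gauge.re[v=2291; u_from=oz; u_to=g]
See: 103918011967/1600000
Do: gauge.re[v=-6329; u_from=kB; u_to=MiB]
See: -791125/131072
Do: dayspinner.anchor[d=1788-06-18]
See: 1788-06-18
Do: dayspinner.yhop[n=4]
See: 1792-06-18
Do: dayspinner.lunge[n=-18]
See: 1790-12-18
Do: dayspinner.lastday[]
See: 1790-12-31
Do: dayspinner.roll[n=-33]
See: 1790-11-28
Do: gauge.re[v=5531; u_from=g; u_to=oz]
See: 8849600000/45359237
Do: dayspinner.dayname[]
See: Sunday

Answer: 1790-12-31


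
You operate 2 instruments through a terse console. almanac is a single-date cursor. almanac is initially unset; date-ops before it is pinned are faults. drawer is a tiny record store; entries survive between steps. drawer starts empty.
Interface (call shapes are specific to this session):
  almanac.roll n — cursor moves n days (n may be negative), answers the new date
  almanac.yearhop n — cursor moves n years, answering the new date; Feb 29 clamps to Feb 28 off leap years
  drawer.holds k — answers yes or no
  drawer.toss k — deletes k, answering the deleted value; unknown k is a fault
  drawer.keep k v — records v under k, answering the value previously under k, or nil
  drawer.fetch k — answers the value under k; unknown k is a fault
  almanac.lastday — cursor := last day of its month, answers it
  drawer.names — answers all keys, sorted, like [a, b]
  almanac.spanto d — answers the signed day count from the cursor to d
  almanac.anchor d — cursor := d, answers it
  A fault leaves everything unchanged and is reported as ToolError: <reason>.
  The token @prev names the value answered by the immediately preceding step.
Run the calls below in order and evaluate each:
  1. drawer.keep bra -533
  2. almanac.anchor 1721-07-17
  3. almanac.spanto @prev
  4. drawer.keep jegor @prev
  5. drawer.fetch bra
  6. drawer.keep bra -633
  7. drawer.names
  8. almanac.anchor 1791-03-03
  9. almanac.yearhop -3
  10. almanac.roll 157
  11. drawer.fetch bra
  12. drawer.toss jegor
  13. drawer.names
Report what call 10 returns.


CALL drawer.keep[bra; -533]
RET  nil
CALL almanac.anchor[1721-07-17]
RET  1721-07-17
CALL almanac.spanto[@prev]
RET  0
CALL drawer.keep[jegor; @prev]
RET  nil
CALL drawer.fetch[bra]
RET  -533
CALL drawer.keep[bra; -633]
RET  -533
CALL drawer.names[]
RET  [bra, jegor]
CALL almanac.anchor[1791-03-03]
RET  1791-03-03
CALL almanac.yearhop[-3]
RET  1788-03-03
CALL almanac.roll[157]
RET  1788-08-07
CALL drawer.fetch[bra]
RET  -633
CALL drawer.toss[jegor]
RET  0
CALL drawer.names[]
RET  [bra]

Answer: 1788-08-07


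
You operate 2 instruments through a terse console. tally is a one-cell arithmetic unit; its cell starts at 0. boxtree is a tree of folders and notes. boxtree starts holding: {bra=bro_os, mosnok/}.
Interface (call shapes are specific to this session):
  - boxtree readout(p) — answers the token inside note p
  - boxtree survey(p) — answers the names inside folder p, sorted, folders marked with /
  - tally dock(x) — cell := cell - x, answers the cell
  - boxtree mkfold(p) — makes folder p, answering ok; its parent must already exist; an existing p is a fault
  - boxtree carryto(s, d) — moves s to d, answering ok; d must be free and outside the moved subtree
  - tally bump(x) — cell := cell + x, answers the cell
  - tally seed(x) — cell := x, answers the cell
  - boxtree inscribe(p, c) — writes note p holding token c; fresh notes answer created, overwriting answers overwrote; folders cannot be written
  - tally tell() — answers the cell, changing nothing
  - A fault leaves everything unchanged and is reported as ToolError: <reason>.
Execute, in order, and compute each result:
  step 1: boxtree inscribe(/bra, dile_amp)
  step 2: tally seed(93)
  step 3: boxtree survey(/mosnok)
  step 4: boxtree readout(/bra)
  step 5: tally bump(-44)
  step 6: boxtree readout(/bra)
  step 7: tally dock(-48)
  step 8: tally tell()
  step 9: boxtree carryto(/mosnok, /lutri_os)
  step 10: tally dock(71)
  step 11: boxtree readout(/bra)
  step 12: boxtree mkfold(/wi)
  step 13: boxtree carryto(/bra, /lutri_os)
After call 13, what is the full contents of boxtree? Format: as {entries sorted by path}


~$ boxtree inscribe p=/bra c=dile_amp
[out] overwrote
~$ tally seed x=93
[out] 93
~$ boxtree survey p=/mosnok
[out] []
~$ boxtree readout p=/bra
[out] dile_amp
~$ tally bump x=-44
[out] 49
~$ boxtree readout p=/bra
[out] dile_amp
~$ tally dock x=-48
[out] 97
~$ tally tell
[out] 97
~$ boxtree carryto s=/mosnok d=/lutri_os
[out] ok
~$ tally dock x=71
[out] 26
~$ boxtree readout p=/bra
[out] dile_amp
~$ boxtree mkfold p=/wi
[out] ok
~$ boxtree carryto s=/bra d=/lutri_os
[out] ToolError: exists

Answer: {bra=dile_amp, lutri_os/, wi/}


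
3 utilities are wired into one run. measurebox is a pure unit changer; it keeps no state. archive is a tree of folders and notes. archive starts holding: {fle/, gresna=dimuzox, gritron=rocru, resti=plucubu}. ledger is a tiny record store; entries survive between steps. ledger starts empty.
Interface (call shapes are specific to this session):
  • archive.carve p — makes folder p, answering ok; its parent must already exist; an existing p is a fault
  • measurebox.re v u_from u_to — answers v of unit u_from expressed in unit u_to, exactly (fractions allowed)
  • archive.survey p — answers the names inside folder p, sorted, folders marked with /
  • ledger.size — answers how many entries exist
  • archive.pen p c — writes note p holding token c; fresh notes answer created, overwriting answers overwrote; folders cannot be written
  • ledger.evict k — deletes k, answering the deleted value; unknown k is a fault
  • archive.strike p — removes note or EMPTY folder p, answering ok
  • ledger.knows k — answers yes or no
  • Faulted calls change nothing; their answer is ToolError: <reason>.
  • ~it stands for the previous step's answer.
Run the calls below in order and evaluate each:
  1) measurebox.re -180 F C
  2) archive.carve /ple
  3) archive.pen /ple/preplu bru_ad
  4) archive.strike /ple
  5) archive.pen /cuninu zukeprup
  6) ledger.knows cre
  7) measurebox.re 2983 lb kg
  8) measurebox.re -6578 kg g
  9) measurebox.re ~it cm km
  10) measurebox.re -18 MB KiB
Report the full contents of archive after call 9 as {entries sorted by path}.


Answer: {cuninu=zukeprup, fle/, gresna=dimuzox, gritron=rocru, ple/, ple/preplu=bru_ad, resti=plucubu}

Derivation:
-- measurebox.re(v='-180', u_from='F', u_to='C') == -1060/9
-- archive.carve(p='/ple') == ok
-- archive.pen(p='/ple/preplu', c='bru_ad') == created
-- archive.strike(p='/ple') == ToolError: not empty
-- archive.pen(p='/cuninu', c='zukeprup') == created
-- ledger.knows(k='cre') == no
-- measurebox.re(v='2983', u_from='lb', u_to='kg') == 135306603971/100000000
-- measurebox.re(v='-6578', u_from='kg', u_to='g') == -6578000
-- measurebox.re(v='~it', u_from='cm', u_to='km') == -3289/50
-- measurebox.re(v='-18', u_from='MB', u_to='KiB') == -140625/8


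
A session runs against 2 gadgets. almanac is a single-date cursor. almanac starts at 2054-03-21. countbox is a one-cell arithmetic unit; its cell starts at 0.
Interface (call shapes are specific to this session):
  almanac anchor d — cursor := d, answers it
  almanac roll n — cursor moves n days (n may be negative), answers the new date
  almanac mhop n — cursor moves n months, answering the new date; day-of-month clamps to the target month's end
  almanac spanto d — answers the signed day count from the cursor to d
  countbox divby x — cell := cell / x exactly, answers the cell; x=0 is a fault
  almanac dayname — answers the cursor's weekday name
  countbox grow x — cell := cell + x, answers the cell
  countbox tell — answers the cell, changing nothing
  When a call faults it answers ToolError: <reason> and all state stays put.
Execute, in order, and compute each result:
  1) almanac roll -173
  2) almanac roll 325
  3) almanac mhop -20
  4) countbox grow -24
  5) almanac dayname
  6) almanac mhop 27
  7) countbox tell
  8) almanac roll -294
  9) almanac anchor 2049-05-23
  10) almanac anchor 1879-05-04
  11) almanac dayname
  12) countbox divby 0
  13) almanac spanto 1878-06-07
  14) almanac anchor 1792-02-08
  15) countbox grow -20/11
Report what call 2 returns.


Answer: 2054-08-20

Derivation:
~$ almanac roll n→-173
= 2053-09-29
~$ almanac roll n→325
= 2054-08-20
~$ almanac mhop n→-20
= 2052-12-20
~$ countbox grow x→-24
= -24
~$ almanac dayname
= Friday
~$ almanac mhop n→27
= 2055-03-20
~$ countbox tell
= -24
~$ almanac roll n→-294
= 2054-05-30
~$ almanac anchor d→2049-05-23
= 2049-05-23
~$ almanac anchor d→1879-05-04
= 1879-05-04
~$ almanac dayname
= Sunday
~$ countbox divby x→0
= ToolError: division by zero
~$ almanac spanto d→1878-06-07
= -331
~$ almanac anchor d→1792-02-08
= 1792-02-08
~$ countbox grow x→-20/11
= -284/11


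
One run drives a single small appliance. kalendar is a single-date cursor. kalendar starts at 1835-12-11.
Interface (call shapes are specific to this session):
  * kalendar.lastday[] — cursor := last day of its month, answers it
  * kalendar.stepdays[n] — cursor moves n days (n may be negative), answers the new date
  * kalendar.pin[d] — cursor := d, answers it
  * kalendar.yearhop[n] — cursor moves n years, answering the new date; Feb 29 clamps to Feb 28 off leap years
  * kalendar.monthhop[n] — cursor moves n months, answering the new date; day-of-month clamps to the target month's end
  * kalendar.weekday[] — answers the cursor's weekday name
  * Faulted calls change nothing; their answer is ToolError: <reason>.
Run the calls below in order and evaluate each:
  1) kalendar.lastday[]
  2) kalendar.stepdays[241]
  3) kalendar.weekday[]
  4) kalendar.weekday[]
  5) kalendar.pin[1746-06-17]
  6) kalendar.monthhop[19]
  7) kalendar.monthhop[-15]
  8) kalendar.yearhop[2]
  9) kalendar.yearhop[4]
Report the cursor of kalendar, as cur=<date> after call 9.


Next I call kalendar.lastday, and get 1835-12-31.
Using kalendar.stepdays passing n='241', → 1836-08-28.
I run kalendar.weekday(), which returns Sunday.
I run kalendar.weekday(), and get Sunday.
I invoke kalendar.pin passing d='1746-06-17', and get 1746-06-17.
Now I run kalendar.monthhop passing n='19', → 1748-01-17.
I use kalendar.monthhop passing n='-15': 1746-10-17.
I run kalendar.yearhop passing n='2', and observe 1748-10-17.
Invoking kalendar.yearhop passing n='4', — result: 1752-10-17.

Answer: cur=1752-10-17


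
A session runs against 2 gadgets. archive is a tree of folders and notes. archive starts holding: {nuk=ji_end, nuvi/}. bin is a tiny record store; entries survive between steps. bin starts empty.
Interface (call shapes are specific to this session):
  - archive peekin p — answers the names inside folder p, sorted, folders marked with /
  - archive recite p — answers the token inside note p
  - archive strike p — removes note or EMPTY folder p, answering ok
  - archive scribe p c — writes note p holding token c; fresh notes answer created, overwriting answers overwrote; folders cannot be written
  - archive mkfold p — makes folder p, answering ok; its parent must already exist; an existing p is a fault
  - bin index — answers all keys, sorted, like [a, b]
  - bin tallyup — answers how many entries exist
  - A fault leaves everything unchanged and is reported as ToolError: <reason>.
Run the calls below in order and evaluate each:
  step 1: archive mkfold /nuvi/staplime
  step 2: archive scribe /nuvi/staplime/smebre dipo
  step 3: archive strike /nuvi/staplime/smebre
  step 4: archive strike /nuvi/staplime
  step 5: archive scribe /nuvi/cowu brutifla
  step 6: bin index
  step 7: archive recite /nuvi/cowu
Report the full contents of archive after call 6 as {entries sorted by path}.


>> archive mkfold(p: /nuvi/staplime)
<< ok
>> archive scribe(p: /nuvi/staplime/smebre, c: dipo)
<< created
>> archive strike(p: /nuvi/staplime/smebre)
<< ok
>> archive strike(p: /nuvi/staplime)
<< ok
>> archive scribe(p: /nuvi/cowu, c: brutifla)
<< created
>> bin index()
<< []
>> archive recite(p: /nuvi/cowu)
<< brutifla

Answer: {nuk=ji_end, nuvi/, nuvi/cowu=brutifla}
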